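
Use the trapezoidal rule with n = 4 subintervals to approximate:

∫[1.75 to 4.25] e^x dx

f(x) = e^x
a = 1.75, b = 4.25, n = 4
h = (b - a)/n = 0.625000

Trapezoidal rule: (h/2)[f(x₀) + 2f(x₁) + 2f(x₂) + ... + f(xₙ)]

x_0 = 1.7500, f(x_0) = 5.754603, coefficient = 1
x_1 = 2.3750, f(x_1) = 10.751013, coefficient = 2
x_2 = 3.0000, f(x_2) = 20.085537, coefficient = 2
x_3 = 3.6250, f(x_3) = 37.524723, coefficient = 2
x_4 = 4.2500, f(x_4) = 70.105412, coefficient = 1

I ≈ (0.625000/2) × 212.582562 = 66.432050
Exact value: 64.350810
Error: 2.081241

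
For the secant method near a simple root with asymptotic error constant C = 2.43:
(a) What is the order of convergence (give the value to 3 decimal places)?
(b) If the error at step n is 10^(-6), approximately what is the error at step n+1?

(a) Secant method has superlinear convergence with order φ = (1+√5)/2 ≈ 1.618.
    This means |e_{n+1}| ≈ C|e_n|^1.618.

(b) With |e_n| = 10^(-6) and C = 2.43:
    |e_{n+1}| ≈ 2.43 × (10^(-6))^1.618 = 2.43 × 10^(-9.71)

(a) ≈ 1.618 (golden ratio); (b) |e_{n+1}| ≈ 4.758e-10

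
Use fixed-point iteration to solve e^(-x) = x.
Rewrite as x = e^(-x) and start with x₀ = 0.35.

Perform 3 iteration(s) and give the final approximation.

Equation: e^(-x) = x
Fixed-point form: x = e^(-x)
x₀ = 0.35

x_1 = g(0.350000) = 0.704688
x_2 = g(0.704688) = 0.494263
x_3 = g(0.494263) = 0.610020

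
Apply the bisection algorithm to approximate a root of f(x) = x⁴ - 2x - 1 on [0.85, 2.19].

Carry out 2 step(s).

f(x) = x⁴ - 2x - 1
Initial interval: [0.85, 2.19]

Iteration 1:
  c_1 = (0.850000 + 2.190000)/2 = 1.520000
  f(c_1) = f(1.520000) = 1.297948
  f(a) × f(c) < 0, new interval: [0.850000, 1.520000]
Iteration 2:
  c_2 = (0.850000 + 1.520000)/2 = 1.185000
  f(c_2) = f(1.185000) = -1.398152
  f(a) × f(c) ≥ 0, new interval: [1.185000, 1.520000]

After 2 iteration(s), the approximation is c_2 = 1.185000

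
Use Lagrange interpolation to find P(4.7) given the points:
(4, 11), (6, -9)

Lagrange interpolation formula:
P(x) = Σ yᵢ × Lᵢ(x)
where Lᵢ(x) = Π_{j≠i} (x - xⱼ)/(xᵢ - xⱼ)

L_0(4.7) = (4.7 - 6)/(4 - 6) = 0.650000
L_1(4.7) = (4.7 - 4)/(6 - 4) = 0.350000

P(4.7) = 11×L_0(4.7) + (-9)×L_1(4.7)
P(4.7) = 4.000000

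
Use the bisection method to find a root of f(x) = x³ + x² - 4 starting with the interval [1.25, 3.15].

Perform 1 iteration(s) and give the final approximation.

f(x) = x³ + x² - 4
Initial interval: [1.25, 3.15]

Iteration 1:
  c_1 = (1.250000 + 3.150000)/2 = 2.200000
  f(c_1) = f(2.200000) = 11.488000
  f(a) × f(c) < 0, new interval: [1.250000, 2.200000]

After 1 iteration(s), the approximation is c_1 = 2.200000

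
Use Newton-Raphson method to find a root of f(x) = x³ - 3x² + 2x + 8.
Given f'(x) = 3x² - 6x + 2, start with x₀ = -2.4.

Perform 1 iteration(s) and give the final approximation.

f(x) = x³ - 3x² + 2x + 8
f'(x) = 3x² - 6x + 2
x₀ = -2.4

Newton-Raphson formula: x_{n+1} = x_n - f(x_n)/f'(x_n)

Iteration 1:
  f(-2.400000) = -27.904000
  f'(-2.400000) = 33.680000
  x_1 = -2.400000 - (-27.904000)/33.680000 = -1.571496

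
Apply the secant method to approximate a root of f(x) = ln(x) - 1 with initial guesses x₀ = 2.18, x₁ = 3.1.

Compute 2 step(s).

f(x) = ln(x) - 1
x₀ = 2.18, x₁ = 3.1

Secant formula: x_{n+1} = x_n - f(x_n)(x_n - x_{n-1})/(f(x_n) - f(x_{n-1}))

Iteration 1:
  f(2.180000) = -0.220675
  f(3.100000) = 0.131402
  x_2 = 3.100000 - 0.131402×(3.100000 - 2.180000)/(0.131402 - (-0.220675))
       = 2.756638
Iteration 2:
  f(3.100000) = 0.131402
  f(2.756638) = 0.014012
  x_3 = 2.756638 - 0.014012×(2.756638 - 3.100000)/(0.014012 - 0.131402)
       = 2.715654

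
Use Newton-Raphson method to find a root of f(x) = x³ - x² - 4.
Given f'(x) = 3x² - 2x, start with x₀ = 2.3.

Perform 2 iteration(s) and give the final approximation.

f(x) = x³ - x² - 4
f'(x) = 3x² - 2x
x₀ = 2.3

Newton-Raphson formula: x_{n+1} = x_n - f(x_n)/f'(x_n)

Iteration 1:
  f(2.300000) = 2.877000
  f'(2.300000) = 11.270000
  x_1 = 2.300000 - 2.877000/11.270000 = 2.044720
Iteration 2:
  f(2.044720) = 0.367853
  f'(2.044720) = 8.453205
  x_2 = 2.044720 - 0.367853/8.453205 = 2.001204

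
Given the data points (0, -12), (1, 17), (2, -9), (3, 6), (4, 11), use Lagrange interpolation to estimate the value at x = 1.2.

Lagrange interpolation formula:
P(x) = Σ yᵢ × Lᵢ(x)
where Lᵢ(x) = Π_{j≠i} (x - xⱼ)/(xᵢ - xⱼ)

L_0(1.2) = (1.2 - 1)/(0 - 1) × (1.2 - 2)/(0 - 2) × (1.2 - 3)/(0 - 3) × (1.2 - 4)/(0 - 4) = -0.033600
L_1(1.2) = (1.2 - 0)/(1 - 0) × (1.2 - 2)/(1 - 2) × (1.2 - 3)/(1 - 3) × (1.2 - 4)/(1 - 4) = 0.806400
L_2(1.2) = (1.2 - 0)/(2 - 0) × (1.2 - 1)/(2 - 1) × (1.2 - 3)/(2 - 3) × (1.2 - 4)/(2 - 4) = 0.302400
L_3(1.2) = (1.2 - 0)/(3 - 0) × (1.2 - 1)/(3 - 1) × (1.2 - 2)/(3 - 2) × (1.2 - 4)/(3 - 4) = -0.089600
L_4(1.2) = (1.2 - 0)/(4 - 0) × (1.2 - 1)/(4 - 1) × (1.2 - 2)/(4 - 2) × (1.2 - 3)/(4 - 3) = 0.014400

P(1.2) = (-12)×L_0(1.2) + 17×L_1(1.2) + (-9)×L_2(1.2) + 6×L_3(1.2) + 11×L_4(1.2)
P(1.2) = 11.011200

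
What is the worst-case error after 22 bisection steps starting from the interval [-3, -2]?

Bisection error bound: |error| ≤ (b-a)/2^n
|error| ≤ (-2 - (-3))/2^22 = 1/2^22
|error| ≤ 0.0000002384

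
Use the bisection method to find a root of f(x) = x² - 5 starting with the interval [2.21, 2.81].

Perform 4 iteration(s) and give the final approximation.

f(x) = x² - 5
Initial interval: [2.21, 2.81]

Iteration 1:
  c_1 = (2.210000 + 2.810000)/2 = 2.510000
  f(c_1) = f(2.510000) = 1.300100
  f(a) × f(c) < 0, new interval: [2.210000, 2.510000]
Iteration 2:
  c_2 = (2.210000 + 2.510000)/2 = 2.360000
  f(c_2) = f(2.360000) = 0.569600
  f(a) × f(c) < 0, new interval: [2.210000, 2.360000]
Iteration 3:
  c_3 = (2.210000 + 2.360000)/2 = 2.285000
  f(c_3) = f(2.285000) = 0.221225
  f(a) × f(c) < 0, new interval: [2.210000, 2.285000]
Iteration 4:
  c_4 = (2.210000 + 2.285000)/2 = 2.247500
  f(c_4) = f(2.247500) = 0.051256
  f(a) × f(c) < 0, new interval: [2.210000, 2.247500]

After 4 iteration(s), the approximation is c_4 = 2.247500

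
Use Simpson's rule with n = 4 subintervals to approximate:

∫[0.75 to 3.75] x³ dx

f(x) = x³
a = 0.75, b = 3.75, n = 4
h = (b - a)/n = 0.750000

Simpson's rule: (h/3)[f(x₀) + 4f(x₁) + 2f(x₂) + ... + f(xₙ)]

x_0 = 0.7500, f(x_0) = 0.421875, coefficient = 1
x_1 = 1.5000, f(x_1) = 3.375000, coefficient = 4
x_2 = 2.2500, f(x_2) = 11.390625, coefficient = 2
x_3 = 3.0000, f(x_3) = 27.000000, coefficient = 4
x_4 = 3.7500, f(x_4) = 52.734375, coefficient = 1

I ≈ (0.750000/3) × 197.437500 = 49.359375
Exact value: 49.359375
Error: 0.000000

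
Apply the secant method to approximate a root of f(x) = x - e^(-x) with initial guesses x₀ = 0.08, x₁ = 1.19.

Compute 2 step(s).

f(x) = x - e^(-x)
x₀ = 0.08, x₁ = 1.19

Secant formula: x_{n+1} = x_n - f(x_n)(x_n - x_{n-1})/(f(x_n) - f(x_{n-1}))

Iteration 1:
  f(0.080000) = -0.843116
  f(1.190000) = 0.885779
  x_2 = 1.190000 - 0.885779×(1.190000 - 0.080000)/(0.885779 - (-0.843116))
       = 0.621305
Iteration 2:
  f(1.190000) = 0.885779
  f(0.621305) = 0.084062
  x_3 = 0.621305 - 0.084062×(0.621305 - 1.190000)/(0.084062 - 0.885779)
       = 0.561676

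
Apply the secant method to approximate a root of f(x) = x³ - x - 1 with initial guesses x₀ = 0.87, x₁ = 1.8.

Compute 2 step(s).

f(x) = x³ - x - 1
x₀ = 0.87, x₁ = 1.8

Secant formula: x_{n+1} = x_n - f(x_n)(x_n - x_{n-1})/(f(x_n) - f(x_{n-1}))

Iteration 1:
  f(0.870000) = -1.211497
  f(1.800000) = 3.032000
  x_2 = 1.800000 - 3.032000×(1.800000 - 0.870000)/(3.032000 - (-1.211497))
       = 1.135510
Iteration 2:
  f(1.800000) = 3.032000
  f(1.135510) = -0.671402
  x_3 = 1.135510 - (-0.671402)×(1.135510 - 1.800000)/(-0.671402 - 3.032000)
       = 1.255978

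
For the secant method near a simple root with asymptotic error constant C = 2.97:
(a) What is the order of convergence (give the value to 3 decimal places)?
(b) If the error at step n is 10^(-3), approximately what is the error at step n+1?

(a) Secant method has superlinear convergence with order φ = (1+√5)/2 ≈ 1.618.
    This means |e_{n+1}| ≈ C|e_n|^1.618.

(b) With |e_n| = 10^(-3) and C = 2.97:
    |e_{n+1}| ≈ 2.97 × (10^(-3))^1.618 = 2.97 × 10^(-4.85)

(a) ≈ 1.618 (golden ratio); (b) |e_{n+1}| ≈ 4.156e-05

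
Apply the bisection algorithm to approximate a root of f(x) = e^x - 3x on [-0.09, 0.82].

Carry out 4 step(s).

f(x) = e^x - 3x
Initial interval: [-0.09, 0.82]

Iteration 1:
  c_1 = (-0.090000 + 0.820000)/2 = 0.365000
  f(c_1) = f(0.365000) = 0.345514
  f(a) × f(c) ≥ 0, new interval: [0.365000, 0.820000]
Iteration 2:
  c_2 = (0.365000 + 0.820000)/2 = 0.592500
  f(c_2) = f(0.592500) = 0.031004
  f(a) × f(c) ≥ 0, new interval: [0.592500, 0.820000]
Iteration 3:
  c_3 = (0.592500 + 0.820000)/2 = 0.706250
  f(c_3) = f(0.706250) = -0.092372
  f(a) × f(c) < 0, new interval: [0.592500, 0.706250]
Iteration 4:
  c_4 = (0.592500 + 0.706250)/2 = 0.649375
  f(c_4) = f(0.649375) = -0.033781
  f(a) × f(c) < 0, new interval: [0.592500, 0.649375]

After 4 iteration(s), the approximation is c_4 = 0.649375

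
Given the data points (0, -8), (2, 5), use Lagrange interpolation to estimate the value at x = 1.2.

Lagrange interpolation formula:
P(x) = Σ yᵢ × Lᵢ(x)
where Lᵢ(x) = Π_{j≠i} (x - xⱼ)/(xᵢ - xⱼ)

L_0(1.2) = (1.2 - 2)/(0 - 2) = 0.400000
L_1(1.2) = (1.2 - 0)/(2 - 0) = 0.600000

P(1.2) = (-8)×L_0(1.2) + 5×L_1(1.2)
P(1.2) = -0.200000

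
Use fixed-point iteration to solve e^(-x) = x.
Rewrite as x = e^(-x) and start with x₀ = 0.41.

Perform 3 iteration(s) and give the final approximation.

Equation: e^(-x) = x
Fixed-point form: x = e^(-x)
x₀ = 0.41

x_1 = g(0.410000) = 0.663650
x_2 = g(0.663650) = 0.514968
x_3 = g(0.514968) = 0.597520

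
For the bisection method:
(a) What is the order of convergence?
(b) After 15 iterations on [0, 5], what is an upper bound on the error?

(a) Bisection has linear (order 1) convergence; the error is halved each step.

(b) Error bound = (b-a)/2^n = (5 - 0)/2^{15}
    = 5/2^{15}

(a) 1 (linear); (b) error ≤ 1.53e-04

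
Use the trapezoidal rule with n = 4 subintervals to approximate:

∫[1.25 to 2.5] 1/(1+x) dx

f(x) = 1/(1+x)
a = 1.25, b = 2.5, n = 4
h = (b - a)/n = 0.312500

Trapezoidal rule: (h/2)[f(x₀) + 2f(x₁) + 2f(x₂) + ... + f(xₙ)]

x_0 = 1.2500, f(x_0) = 0.444444, coefficient = 1
x_1 = 1.5625, f(x_1) = 0.390244, coefficient = 2
x_2 = 1.8750, f(x_2) = 0.347826, coefficient = 2
x_3 = 2.1875, f(x_3) = 0.313725, coefficient = 2
x_4 = 2.5000, f(x_4) = 0.285714, coefficient = 1

I ≈ (0.312500/2) × 2.833750 = 0.442773
Exact value: 0.441833
Error: 0.000941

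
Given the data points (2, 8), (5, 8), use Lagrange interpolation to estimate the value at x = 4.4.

Lagrange interpolation formula:
P(x) = Σ yᵢ × Lᵢ(x)
where Lᵢ(x) = Π_{j≠i} (x - xⱼ)/(xᵢ - xⱼ)

L_0(4.4) = (4.4 - 5)/(2 - 5) = 0.200000
L_1(4.4) = (4.4 - 2)/(5 - 2) = 0.800000

P(4.4) = 8×L_0(4.4) + 8×L_1(4.4)
P(4.4) = 8.000000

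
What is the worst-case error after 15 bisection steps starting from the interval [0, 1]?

Bisection error bound: |error| ≤ (b-a)/2^n
|error| ≤ (1 - 0)/2^15 = 1/2^15
|error| ≤ 0.0000305176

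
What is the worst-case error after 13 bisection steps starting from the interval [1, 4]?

Bisection error bound: |error| ≤ (b-a)/2^n
|error| ≤ (4 - 1)/2^13 = 3/2^13
|error| ≤ 0.0003662109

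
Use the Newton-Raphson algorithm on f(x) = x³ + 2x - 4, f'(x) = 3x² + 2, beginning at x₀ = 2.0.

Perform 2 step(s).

f(x) = x³ + 2x - 4
f'(x) = 3x² + 2
x₀ = 2.0

Newton-Raphson formula: x_{n+1} = x_n - f(x_n)/f'(x_n)

Iteration 1:
  f(2.000000) = 8.000000
  f'(2.000000) = 14.000000
  x_1 = 2.000000 - 8.000000/14.000000 = 1.428571
Iteration 2:
  f(1.428571) = 1.772595
  f'(1.428571) = 8.122449
  x_2 = 1.428571 - 1.772595/8.122449 = 1.210337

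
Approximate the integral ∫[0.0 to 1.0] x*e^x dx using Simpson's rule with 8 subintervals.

f(x) = x*e^x
a = 0.0, b = 1.0, n = 8
h = (b - a)/n = 0.125000

Simpson's rule: (h/3)[f(x₀) + 4f(x₁) + 2f(x₂) + ... + f(xₙ)]

x_0 = 0.0000, f(x_0) = 0.000000, coefficient = 1
x_1 = 0.1250, f(x_1) = 0.141644, coefficient = 4
x_2 = 0.2500, f(x_2) = 0.321006, coefficient = 2
x_3 = 0.3750, f(x_3) = 0.545622, coefficient = 4
x_4 = 0.5000, f(x_4) = 0.824361, coefficient = 2
x_5 = 0.6250, f(x_5) = 1.167654, coefficient = 4
x_6 = 0.7500, f(x_6) = 1.587750, coefficient = 2
x_7 = 0.8750, f(x_7) = 2.099016, coefficient = 4
x_8 = 1.0000, f(x_8) = 2.718282, coefficient = 1

I ≈ (0.125000/3) × 24.000256 = 1.000011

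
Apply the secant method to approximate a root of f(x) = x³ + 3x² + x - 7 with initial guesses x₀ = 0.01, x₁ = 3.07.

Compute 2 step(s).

f(x) = x³ + 3x² + x - 7
x₀ = 0.01, x₁ = 3.07

Secant formula: x_{n+1} = x_n - f(x_n)(x_n - x_{n-1})/(f(x_n) - f(x_{n-1}))

Iteration 1:
  f(0.010000) = -6.989699
  f(3.070000) = 53.279143
  x_2 = 3.070000 - 53.279143×(3.070000 - 0.010000)/(53.279143 - (-6.989699))
       = 0.364885
Iteration 2:
  f(3.070000) = 53.279143
  f(0.364885) = -6.187112
  x_3 = 0.364885 - (-6.187112)×(0.364885 - 3.070000)/(-6.187112 - 53.279143)
       = 0.646336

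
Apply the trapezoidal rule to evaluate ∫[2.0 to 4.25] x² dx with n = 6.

f(x) = x²
a = 2.0, b = 4.25, n = 6
h = (b - a)/n = 0.375000

Trapezoidal rule: (h/2)[f(x₀) + 2f(x₁) + 2f(x₂) + ... + f(xₙ)]

x_0 = 2.0000, f(x_0) = 4.000000, coefficient = 1
x_1 = 2.3750, f(x_1) = 5.640625, coefficient = 2
x_2 = 2.7500, f(x_2) = 7.562500, coefficient = 2
x_3 = 3.1250, f(x_3) = 9.765625, coefficient = 2
x_4 = 3.5000, f(x_4) = 12.250000, coefficient = 2
x_5 = 3.8750, f(x_5) = 15.015625, coefficient = 2
x_6 = 4.2500, f(x_6) = 18.062500, coefficient = 1

I ≈ (0.375000/2) × 122.531250 = 22.974609
Exact value: 22.921875
Error: 0.052734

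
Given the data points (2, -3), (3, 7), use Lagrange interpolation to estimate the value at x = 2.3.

Lagrange interpolation formula:
P(x) = Σ yᵢ × Lᵢ(x)
where Lᵢ(x) = Π_{j≠i} (x - xⱼ)/(xᵢ - xⱼ)

L_0(2.3) = (2.3 - 3)/(2 - 3) = 0.700000
L_1(2.3) = (2.3 - 2)/(3 - 2) = 0.300000

P(2.3) = (-3)×L_0(2.3) + 7×L_1(2.3)
P(2.3) = 0.000000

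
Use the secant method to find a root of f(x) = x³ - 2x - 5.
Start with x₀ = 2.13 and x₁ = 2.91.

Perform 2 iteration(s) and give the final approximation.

f(x) = x³ - 2x - 5
x₀ = 2.13, x₁ = 2.91

Secant formula: x_{n+1} = x_n - f(x_n)(x_n - x_{n-1})/(f(x_n) - f(x_{n-1}))

Iteration 1:
  f(2.130000) = 0.403597
  f(2.910000) = 13.822171
  x_2 = 2.910000 - 13.822171×(2.910000 - 2.130000)/(13.822171 - 0.403597)
       = 2.106540
Iteration 2:
  f(2.910000) = 13.822171
  f(2.106540) = 0.134709
  x_3 = 2.106540 - 0.134709×(2.106540 - 2.910000)/(0.134709 - 13.822171)
       = 2.098632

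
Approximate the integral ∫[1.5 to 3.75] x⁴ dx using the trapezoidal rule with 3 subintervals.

f(x) = x⁴
a = 1.5, b = 3.75, n = 3
h = (b - a)/n = 0.750000

Trapezoidal rule: (h/2)[f(x₀) + 2f(x₁) + 2f(x₂) + ... + f(xₙ)]

x_0 = 1.5000, f(x_0) = 5.062500, coefficient = 1
x_1 = 2.2500, f(x_1) = 25.628906, coefficient = 2
x_2 = 3.0000, f(x_2) = 81.000000, coefficient = 2
x_3 = 3.7500, f(x_3) = 197.753906, coefficient = 1

I ≈ (0.750000/2) × 416.074219 = 156.027832
Exact value: 146.796680
Error: 9.231152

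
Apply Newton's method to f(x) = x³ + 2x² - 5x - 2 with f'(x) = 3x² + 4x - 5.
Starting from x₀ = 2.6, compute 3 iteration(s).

f(x) = x³ + 2x² - 5x - 2
f'(x) = 3x² + 4x - 5
x₀ = 2.6

Newton-Raphson formula: x_{n+1} = x_n - f(x_n)/f'(x_n)

Iteration 1:
  f(2.600000) = 16.096000
  f'(2.600000) = 25.680000
  x_1 = 2.600000 - 16.096000/25.680000 = 1.973209
Iteration 2:
  f(1.973209) = 3.603854
  f'(1.973209) = 14.573493
  x_2 = 1.973209 - 3.603854/14.573493 = 1.725920
Iteration 3:
  f(1.725920) = 0.469175
  f'(1.725920) = 10.840086
  x_3 = 1.725920 - 0.469175/10.840086 = 1.682639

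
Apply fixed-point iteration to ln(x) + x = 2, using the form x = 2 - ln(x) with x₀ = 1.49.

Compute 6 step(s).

Equation: ln(x) + x = 2
Fixed-point form: x = 2 - ln(x)
x₀ = 1.49

x_1 = g(1.490000) = 1.601224
x_2 = g(1.601224) = 1.529232
x_3 = g(1.529232) = 1.575235
x_4 = g(1.575235) = 1.545596
x_5 = g(1.545596) = 1.564591
x_6 = g(1.564591) = 1.552376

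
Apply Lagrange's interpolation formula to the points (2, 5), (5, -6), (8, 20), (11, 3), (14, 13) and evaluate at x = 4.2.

Lagrange interpolation formula:
P(x) = Σ yᵢ × Lᵢ(x)
where Lᵢ(x) = Π_{j≠i} (x - xⱼ)/(xᵢ - xⱼ)

L_0(4.2) = (4.2 - 5)/(2 - 5) × (4.2 - 8)/(2 - 8) × (4.2 - 11)/(2 - 11) × (4.2 - 14)/(2 - 14) = 0.104211
L_1(4.2) = (4.2 - 2)/(5 - 2) × (4.2 - 8)/(5 - 8) × (4.2 - 11)/(5 - 11) × (4.2 - 14)/(5 - 14) = 1.146318
L_2(4.2) = (4.2 - 2)/(8 - 2) × (4.2 - 5)/(8 - 5) × (4.2 - 11)/(8 - 11) × (4.2 - 14)/(8 - 14) = -0.361995
L_3(4.2) = (4.2 - 2)/(11 - 2) × (4.2 - 5)/(11 - 5) × (4.2 - 8)/(11 - 8) × (4.2 - 14)/(11 - 14) = 0.134861
L_4(4.2) = (4.2 - 2)/(14 - 2) × (4.2 - 5)/(14 - 5) × (4.2 - 8)/(14 - 8) × (4.2 - 11)/(14 - 11) = -0.023394

P(4.2) = 5×L_0(4.2) + (-6)×L_1(4.2) + 20×L_2(4.2) + 3×L_3(4.2) + 13×L_4(4.2)
P(4.2) = -13.496296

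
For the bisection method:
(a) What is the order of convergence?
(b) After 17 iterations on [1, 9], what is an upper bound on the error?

(a) Bisection has linear (order 1) convergence; the error is halved each step.

(b) Error bound = (b-a)/2^n = (9 - 1)/2^{17}
    = 8/2^{17}

(a) 1 (linear); (b) error ≤ 6.10e-05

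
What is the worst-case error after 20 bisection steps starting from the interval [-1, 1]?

Bisection error bound: |error| ≤ (b-a)/2^n
|error| ≤ (1 - (-1))/2^20 = 2/2^20
|error| ≤ 0.0000019073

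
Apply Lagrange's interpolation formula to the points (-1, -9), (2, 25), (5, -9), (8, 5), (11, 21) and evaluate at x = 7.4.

Lagrange interpolation formula:
P(x) = Σ yᵢ × Lᵢ(x)
where Lᵢ(x) = Π_{j≠i} (x - xⱼ)/(xᵢ - xⱼ)

L_0(7.4) = (7.4 - 2)/(-1 - 2) × (7.4 - 5)/(-1 - 5) × (7.4 - 8)/(-1 - 8) × (7.4 - 11)/(-1 - 11) = 0.014400
L_1(7.4) = (7.4 - (-1))/(2 - (-1)) × (7.4 - 5)/(2 - 5) × (7.4 - 8)/(2 - 8) × (7.4 - 11)/(2 - 11) = -0.089600
L_2(7.4) = (7.4 - (-1))/(5 - (-1)) × (7.4 - 2)/(5 - 2) × (7.4 - 8)/(5 - 8) × (7.4 - 11)/(5 - 11) = 0.302400
L_3(7.4) = (7.4 - (-1))/(8 - (-1)) × (7.4 - 2)/(8 - 2) × (7.4 - 5)/(8 - 5) × (7.4 - 11)/(8 - 11) = 0.806400
L_4(7.4) = (7.4 - (-1))/(11 - (-1)) × (7.4 - 2)/(11 - 2) × (7.4 - 5)/(11 - 5) × (7.4 - 8)/(11 - 8) = -0.033600

P(7.4) = (-9)×L_0(7.4) + 25×L_1(7.4) + (-9)×L_2(7.4) + 5×L_3(7.4) + 21×L_4(7.4)
P(7.4) = -1.764800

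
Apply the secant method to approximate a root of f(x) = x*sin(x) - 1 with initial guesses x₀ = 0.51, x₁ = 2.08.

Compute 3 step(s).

f(x) = x*sin(x) - 1
x₀ = 0.51, x₁ = 2.08

Secant formula: x_{n+1} = x_n - f(x_n)(x_n - x_{n-1})/(f(x_n) - f(x_{n-1}))

Iteration 1:
  f(0.510000) = -0.751030
  f(2.080000) = 0.816117
  x_2 = 2.080000 - 0.816117×(2.080000 - 0.510000)/(0.816117 - (-0.751030))
       = 1.262397
Iteration 2:
  f(2.080000) = 0.816117
  f(1.262397) = 0.202838
  x_3 = 1.262397 - 0.202838×(1.262397 - 2.080000)/(0.202838 - 0.816117)
       = 0.991980
Iteration 3:
  f(1.262397) = 0.202838
  f(0.991980) = -0.169603
  x_4 = 0.991980 - (-0.169603)×(0.991980 - 1.262397)/(-0.169603 - 0.202838)
       = 1.115123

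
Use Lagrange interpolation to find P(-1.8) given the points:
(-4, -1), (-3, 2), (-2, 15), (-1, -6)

Lagrange interpolation formula:
P(x) = Σ yᵢ × Lᵢ(x)
where Lᵢ(x) = Π_{j≠i} (x - xⱼ)/(xᵢ - xⱼ)

L_0(-1.8) = (-1.8 - (-3))/(-4 - (-3)) × (-1.8 - (-2))/(-4 - (-2)) × (-1.8 - (-1))/(-4 - (-1)) = 0.032000
L_1(-1.8) = (-1.8 - (-4))/(-3 - (-4)) × (-1.8 - (-2))/(-3 - (-2)) × (-1.8 - (-1))/(-3 - (-1)) = -0.176000
L_2(-1.8) = (-1.8 - (-4))/(-2 - (-4)) × (-1.8 - (-3))/(-2 - (-3)) × (-1.8 - (-1))/(-2 - (-1)) = 1.056000
L_3(-1.8) = (-1.8 - (-4))/(-1 - (-4)) × (-1.8 - (-3))/(-1 - (-3)) × (-1.8 - (-2))/(-1 - (-2)) = 0.088000

P(-1.8) = (-1)×L_0(-1.8) + 2×L_1(-1.8) + 15×L_2(-1.8) + (-6)×L_3(-1.8)
P(-1.8) = 14.928000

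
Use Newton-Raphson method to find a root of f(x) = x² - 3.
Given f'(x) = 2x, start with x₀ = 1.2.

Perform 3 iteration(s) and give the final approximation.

f(x) = x² - 3
f'(x) = 2x
x₀ = 1.2

Newton-Raphson formula: x_{n+1} = x_n - f(x_n)/f'(x_n)

Iteration 1:
  f(1.200000) = -1.560000
  f'(1.200000) = 2.400000
  x_1 = 1.200000 - (-1.560000)/2.400000 = 1.850000
Iteration 2:
  f(1.850000) = 0.422500
  f'(1.850000) = 3.700000
  x_2 = 1.850000 - 0.422500/3.700000 = 1.735811
Iteration 3:
  f(1.735811) = 0.013039
  f'(1.735811) = 3.471622
  x_3 = 1.735811 - 0.013039/3.471622 = 1.732055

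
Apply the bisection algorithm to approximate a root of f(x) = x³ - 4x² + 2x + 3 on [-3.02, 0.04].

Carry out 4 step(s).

f(x) = x³ - 4x² + 2x + 3
Initial interval: [-3.02, 0.04]

Iteration 1:
  c_1 = (-3.020000 + 0.040000)/2 = -1.490000
  f(c_1) = f(-1.490000) = -12.168349
  f(a) × f(c) ≥ 0, new interval: [-1.490000, 0.040000]
Iteration 2:
  c_2 = (-1.490000 + 0.040000)/2 = -0.725000
  f(c_2) = f(-0.725000) = -0.933578
  f(a) × f(c) ≥ 0, new interval: [-0.725000, 0.040000]
Iteration 3:
  c_3 = (-0.725000 + 0.040000)/2 = -0.342500
  f(c_3) = f(-0.342500) = 1.805598
  f(a) × f(c) < 0, new interval: [-0.725000, -0.342500]
Iteration 4:
  c_4 = (-0.725000 + (-0.342500))/2 = -0.533750
  f(c_4) = f(-0.533750) = 0.640884
  f(a) × f(c) < 0, new interval: [-0.725000, -0.533750]

After 4 iteration(s), the approximation is c_4 = -0.533750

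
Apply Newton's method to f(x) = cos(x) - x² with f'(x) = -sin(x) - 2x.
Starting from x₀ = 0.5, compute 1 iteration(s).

f(x) = cos(x) - x²
f'(x) = -sin(x) - 2x
x₀ = 0.5

Newton-Raphson formula: x_{n+1} = x_n - f(x_n)/f'(x_n)

Iteration 1:
  f(0.500000) = 0.627583
  f'(0.500000) = -1.479426
  x_1 = 0.500000 - 0.627583/(-1.479426) = 0.924207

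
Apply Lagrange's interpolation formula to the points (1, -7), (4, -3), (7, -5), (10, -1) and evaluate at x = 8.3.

Lagrange interpolation formula:
P(x) = Σ yᵢ × Lᵢ(x)
where Lᵢ(x) = Π_{j≠i} (x - xⱼ)/(xᵢ - xⱼ)

L_0(8.3) = (8.3 - 4)/(1 - 4) × (8.3 - 7)/(1 - 7) × (8.3 - 10)/(1 - 10) = 0.058660
L_1(8.3) = (8.3 - 1)/(4 - 1) × (8.3 - 7)/(4 - 7) × (8.3 - 10)/(4 - 10) = -0.298759
L_2(8.3) = (8.3 - 1)/(7 - 1) × (8.3 - 4)/(7 - 4) × (8.3 - 10)/(7 - 10) = 0.988204
L_3(8.3) = (8.3 - 1)/(10 - 1) × (8.3 - 4)/(10 - 4) × (8.3 - 7)/(10 - 7) = 0.251895

P(8.3) = (-7)×L_0(8.3) + (-3)×L_1(8.3) + (-5)×L_2(8.3) + (-1)×L_3(8.3)
P(8.3) = -4.707259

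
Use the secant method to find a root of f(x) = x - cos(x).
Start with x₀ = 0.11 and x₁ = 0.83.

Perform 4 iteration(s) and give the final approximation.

f(x) = x - cos(x)
x₀ = 0.11, x₁ = 0.83

Secant formula: x_{n+1} = x_n - f(x_n)(x_n - x_{n-1})/(f(x_n) - f(x_{n-1}))

Iteration 1:
  f(0.110000) = -0.883956
  f(0.830000) = 0.155124
  x_2 = 0.830000 - 0.155124×(0.830000 - 0.110000)/(0.155124 - (-0.883956))
       = 0.722511
Iteration 2:
  f(0.830000) = 0.155124
  f(0.722511) = -0.027636
  x_3 = 0.722511 - (-0.027636)×(0.722511 - 0.830000)/(-0.027636 - 0.155124)
       = 0.738765
Iteration 3:
  f(0.722511) = -0.027636
  f(0.738765) = -0.000535
  x_4 = 0.738765 - (-0.000535)×(0.738765 - 0.722511)/(-0.000535 - (-0.027636))
       = 0.739086
Iteration 4:
  f(0.738765) = -0.000535
  f(0.739086) = 0.000002
  x_5 = 0.739086 - 0.000002×(0.739086 - 0.738765)/(0.000002 - (-0.000535))
       = 0.739085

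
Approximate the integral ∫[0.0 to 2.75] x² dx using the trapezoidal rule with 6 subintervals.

f(x) = x²
a = 0.0, b = 2.75, n = 6
h = (b - a)/n = 0.458333

Trapezoidal rule: (h/2)[f(x₀) + 2f(x₁) + 2f(x₂) + ... + f(xₙ)]

x_0 = 0.0000, f(x_0) = 0.000000, coefficient = 1
x_1 = 0.4583, f(x_1) = 0.210069, coefficient = 2
x_2 = 0.9167, f(x_2) = 0.840278, coefficient = 2
x_3 = 1.3750, f(x_3) = 1.890625, coefficient = 2
x_4 = 1.8333, f(x_4) = 3.361111, coefficient = 2
x_5 = 2.2917, f(x_5) = 5.251736, coefficient = 2
x_6 = 2.7500, f(x_6) = 7.562500, coefficient = 1

I ≈ (0.458333/2) × 30.670139 = 7.028573
Exact value: 6.932292
Error: 0.096282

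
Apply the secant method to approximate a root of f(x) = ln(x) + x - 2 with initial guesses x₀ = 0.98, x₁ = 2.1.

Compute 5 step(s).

f(x) = ln(x) + x - 2
x₀ = 0.98, x₁ = 2.1

Secant formula: x_{n+1} = x_n - f(x_n)(x_n - x_{n-1})/(f(x_n) - f(x_{n-1}))

Iteration 1:
  f(0.980000) = -1.040203
  f(2.100000) = 0.841937
  x_2 = 2.100000 - 0.841937×(2.100000 - 0.980000)/(0.841937 - (-1.040203))
       = 1.598991
Iteration 2:
  f(2.100000) = 0.841937
  f(1.598991) = 0.068363
  x_3 = 1.598991 - 0.068363×(1.598991 - 2.100000)/(0.068363 - 0.841937)
       = 1.554715
Iteration 3:
  f(1.598991) = 0.068363
  f(1.554715) = -0.003993
  x_4 = 1.554715 - (-0.003993)×(1.554715 - 1.598991)/(-0.003993 - 0.068363)
       = 1.557158
Iteration 4:
  f(1.554715) = -0.003993
  f(1.557158) = 0.000021
  x_5 = 1.557158 - 0.000021×(1.557158 - 1.554715)/(0.000021 - (-0.003993))
       = 1.557146
Iteration 5:
  f(1.557158) = 0.000021
  f(1.557146) = 0.000000
  x_6 = 1.557146 - 0.000000×(1.557146 - 1.557158)/(0.000000 - 0.000021)
       = 1.557146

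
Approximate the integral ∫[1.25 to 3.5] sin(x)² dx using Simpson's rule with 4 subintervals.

f(x) = sin(x)²
a = 1.25, b = 3.5, n = 4
h = (b - a)/n = 0.562500

Simpson's rule: (h/3)[f(x₀) + 4f(x₁) + 2f(x₂) + ... + f(xₙ)]

x_0 = 1.2500, f(x_0) = 0.900572, coefficient = 1
x_1 = 1.8125, f(x_1) = 0.942708, coefficient = 4
x_2 = 2.3750, f(x_2) = 0.481199, coefficient = 2
x_3 = 2.9375, f(x_3) = 0.041079, coefficient = 4
x_4 = 3.5000, f(x_4) = 0.123049, coefficient = 1

I ≈ (0.562500/3) × 5.921166 = 1.110219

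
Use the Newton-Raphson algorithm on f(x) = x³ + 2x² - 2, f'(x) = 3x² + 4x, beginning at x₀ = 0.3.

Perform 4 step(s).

f(x) = x³ + 2x² - 2
f'(x) = 3x² + 4x
x₀ = 0.3

Newton-Raphson formula: x_{n+1} = x_n - f(x_n)/f'(x_n)

Iteration 1:
  f(0.300000) = -1.793000
  f'(0.300000) = 1.470000
  x_1 = 0.300000 - (-1.793000)/1.470000 = 1.519728
Iteration 2:
  f(1.519728) = 6.129068
  f'(1.519728) = 13.007630
  x_2 = 1.519728 - 6.129068/13.007630 = 1.048538
Iteration 3:
  f(1.048538) = 1.351658
  f'(1.048538) = 7.492445
  x_3 = 1.048538 - 1.351658/7.492445 = 0.868135
Iteration 4:
  f(0.868135) = 0.161594
  f'(0.868135) = 5.733514
  x_4 = 0.868135 - 0.161594/5.733514 = 0.839951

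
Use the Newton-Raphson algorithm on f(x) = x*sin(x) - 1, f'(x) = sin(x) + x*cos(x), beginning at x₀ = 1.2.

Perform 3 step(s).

f(x) = x*sin(x) - 1
f'(x) = sin(x) + x*cos(x)
x₀ = 1.2

Newton-Raphson formula: x_{n+1} = x_n - f(x_n)/f'(x_n)

Iteration 1:
  f(1.200000) = 0.118447
  f'(1.200000) = 1.366868
  x_1 = 1.200000 - 0.118447/1.366868 = 1.113344
Iteration 2:
  f(1.113344) = -0.001129
  f'(1.113344) = 1.388904
  x_2 = 1.113344 - (-0.001129)/1.388904 = 1.114157
Iteration 3:
  f(1.114157) = 0.000000
  f'(1.114157) = 1.388809
  x_3 = 1.114157 - 0.000000/1.388809 = 1.114157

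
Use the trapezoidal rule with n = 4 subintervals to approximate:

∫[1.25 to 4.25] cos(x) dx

f(x) = cos(x)
a = 1.25, b = 4.25, n = 4
h = (b - a)/n = 0.750000

Trapezoidal rule: (h/2)[f(x₀) + 2f(x₁) + 2f(x₂) + ... + f(xₙ)]

x_0 = 1.2500, f(x_0) = 0.315322, coefficient = 1
x_1 = 2.0000, f(x_1) = -0.416147, coefficient = 2
x_2 = 2.7500, f(x_2) = -0.924302, coefficient = 2
x_3 = 3.5000, f(x_3) = -0.936457, coefficient = 2
x_4 = 4.2500, f(x_4) = -0.446087, coefficient = 1

I ≈ (0.750000/2) × -4.684577 = -1.756716
Exact value: -1.843974
Error: 0.087258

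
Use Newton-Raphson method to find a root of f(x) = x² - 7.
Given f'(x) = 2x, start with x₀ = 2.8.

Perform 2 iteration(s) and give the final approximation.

f(x) = x² - 7
f'(x) = 2x
x₀ = 2.8

Newton-Raphson formula: x_{n+1} = x_n - f(x_n)/f'(x_n)

Iteration 1:
  f(2.800000) = 0.840000
  f'(2.800000) = 5.600000
  x_1 = 2.800000 - 0.840000/5.600000 = 2.650000
Iteration 2:
  f(2.650000) = 0.022500
  f'(2.650000) = 5.300000
  x_2 = 2.650000 - 0.022500/5.300000 = 2.645755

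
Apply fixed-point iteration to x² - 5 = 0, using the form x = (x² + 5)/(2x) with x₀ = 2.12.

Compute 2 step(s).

Equation: x² - 5 = 0
Fixed-point form: x = (x² + 5)/(2x)
x₀ = 2.12

x_1 = g(2.120000) = 2.239245
x_2 = g(2.239245) = 2.236070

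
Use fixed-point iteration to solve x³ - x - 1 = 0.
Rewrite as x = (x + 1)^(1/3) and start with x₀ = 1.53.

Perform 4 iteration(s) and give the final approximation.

Equation: x³ - x - 1 = 0
Fixed-point form: x = (x + 1)^(1/3)
x₀ = 1.53

x_1 = g(1.530000) = 1.362616
x_2 = g(1.362616) = 1.331878
x_3 = g(1.331878) = 1.326077
x_4 = g(1.326077) = 1.324976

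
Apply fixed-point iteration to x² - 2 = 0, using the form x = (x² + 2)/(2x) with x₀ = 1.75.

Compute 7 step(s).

Equation: x² - 2 = 0
Fixed-point form: x = (x² + 2)/(2x)
x₀ = 1.75

x_1 = g(1.750000) = 1.446429
x_2 = g(1.446429) = 1.414572
x_3 = g(1.414572) = 1.414214
x_4 = g(1.414214) = 1.414214
x_5 = g(1.414214) = 1.414214
x_6 = g(1.414214) = 1.414214
x_7 = g(1.414214) = 1.414214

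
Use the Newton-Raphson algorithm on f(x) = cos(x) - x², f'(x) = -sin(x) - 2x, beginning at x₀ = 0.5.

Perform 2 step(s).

f(x) = cos(x) - x²
f'(x) = -sin(x) - 2x
x₀ = 0.5

Newton-Raphson formula: x_{n+1} = x_n - f(x_n)/f'(x_n)

Iteration 1:
  f(0.500000) = 0.627583
  f'(0.500000) = -1.479426
  x_1 = 0.500000 - 0.627583/(-1.479426) = 0.924207
Iteration 2:
  f(0.924207) = -0.251691
  f'(0.924207) = -2.646557
  x_2 = 0.924207 - (-0.251691)/(-2.646557) = 0.829106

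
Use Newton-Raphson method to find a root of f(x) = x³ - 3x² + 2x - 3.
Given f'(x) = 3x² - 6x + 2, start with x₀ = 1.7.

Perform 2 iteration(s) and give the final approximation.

f(x) = x³ - 3x² + 2x - 3
f'(x) = 3x² - 6x + 2
x₀ = 1.7

Newton-Raphson formula: x_{n+1} = x_n - f(x_n)/f'(x_n)

Iteration 1:
  f(1.700000) = -3.357000
  f'(1.700000) = 0.470000
  x_1 = 1.700000 - (-3.357000)/0.470000 = 8.842553
Iteration 2:
  f(8.842553) = 471.518704
  f'(8.842553) = 183.516922
  x_2 = 8.842553 - 471.518704/183.516922 = 6.273206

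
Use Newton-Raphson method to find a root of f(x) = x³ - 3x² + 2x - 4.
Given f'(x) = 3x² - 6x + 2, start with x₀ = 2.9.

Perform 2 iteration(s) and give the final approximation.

f(x) = x³ - 3x² + 2x - 4
f'(x) = 3x² - 6x + 2
x₀ = 2.9

Newton-Raphson formula: x_{n+1} = x_n - f(x_n)/f'(x_n)

Iteration 1:
  f(2.900000) = 0.959000
  f'(2.900000) = 9.830000
  x_1 = 2.900000 - 0.959000/9.830000 = 2.802442
Iteration 2:
  f(2.802442) = 0.053322
  f'(2.802442) = 8.746386
  x_2 = 2.802442 - 0.053322/8.746386 = 2.796345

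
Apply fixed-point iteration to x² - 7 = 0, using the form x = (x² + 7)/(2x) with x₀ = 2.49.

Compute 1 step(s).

Equation: x² - 7 = 0
Fixed-point form: x = (x² + 7)/(2x)
x₀ = 2.49

x_1 = g(2.490000) = 2.650622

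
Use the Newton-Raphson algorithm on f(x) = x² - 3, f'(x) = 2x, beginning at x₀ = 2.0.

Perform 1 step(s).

f(x) = x² - 3
f'(x) = 2x
x₀ = 2.0

Newton-Raphson formula: x_{n+1} = x_n - f(x_n)/f'(x_n)

Iteration 1:
  f(2.000000) = 1.000000
  f'(2.000000) = 4.000000
  x_1 = 2.000000 - 1.000000/4.000000 = 1.750000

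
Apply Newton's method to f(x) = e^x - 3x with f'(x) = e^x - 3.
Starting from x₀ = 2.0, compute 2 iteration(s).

f(x) = e^x - 3x
f'(x) = e^x - 3
x₀ = 2.0

Newton-Raphson formula: x_{n+1} = x_n - f(x_n)/f'(x_n)

Iteration 1:
  f(2.000000) = 1.389056
  f'(2.000000) = 4.389056
  x_1 = 2.000000 - 1.389056/4.389056 = 1.683518
Iteration 2:
  f(1.683518) = 0.333912
  f'(1.683518) = 2.384467
  x_2 = 1.683518 - 0.333912/2.384467 = 1.543482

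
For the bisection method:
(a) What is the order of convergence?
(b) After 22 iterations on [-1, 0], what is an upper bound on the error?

(a) Bisection has linear (order 1) convergence; the error is halved each step.

(b) Error bound = (b-a)/2^n = (0 - (-1))/2^{22}
    = 1/2^{22}

(a) 1 (linear); (b) error ≤ 2.38e-07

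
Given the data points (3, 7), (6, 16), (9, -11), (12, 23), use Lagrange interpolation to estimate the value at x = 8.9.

Lagrange interpolation formula:
P(x) = Σ yᵢ × Lᵢ(x)
where Lᵢ(x) = Π_{j≠i} (x - xⱼ)/(xᵢ - xⱼ)

L_0(8.9) = (8.9 - 6)/(3 - 6) × (8.9 - 9)/(3 - 9) × (8.9 - 12)/(3 - 12) = -0.005549
L_1(8.9) = (8.9 - 3)/(6 - 3) × (8.9 - 9)/(6 - 9) × (8.9 - 12)/(6 - 12) = 0.033870
L_2(8.9) = (8.9 - 3)/(9 - 3) × (8.9 - 6)/(9 - 6) × (8.9 - 12)/(9 - 12) = 0.982241
L_3(8.9) = (8.9 - 3)/(12 - 3) × (8.9 - 6)/(12 - 6) × (8.9 - 9)/(12 - 9) = -0.010562

P(8.9) = 7×L_0(8.9) + 16×L_1(8.9) + (-11)×L_2(8.9) + 23×L_3(8.9)
P(8.9) = -10.544488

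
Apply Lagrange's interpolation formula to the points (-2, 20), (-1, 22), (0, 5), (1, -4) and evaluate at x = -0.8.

Lagrange interpolation formula:
P(x) = Σ yᵢ × Lᵢ(x)
where Lᵢ(x) = Π_{j≠i} (x - xⱼ)/(xᵢ - xⱼ)

L_0(-0.8) = (-0.8 - (-1))/(-2 - (-1)) × (-0.8 - 0)/(-2 - 0) × (-0.8 - 1)/(-2 - 1) = -0.048000
L_1(-0.8) = (-0.8 - (-2))/(-1 - (-2)) × (-0.8 - 0)/(-1 - 0) × (-0.8 - 1)/(-1 - 1) = 0.864000
L_2(-0.8) = (-0.8 - (-2))/(0 - (-2)) × (-0.8 - (-1))/(0 - (-1)) × (-0.8 - 1)/(0 - 1) = 0.216000
L_3(-0.8) = (-0.8 - (-2))/(1 - (-2)) × (-0.8 - (-1))/(1 - (-1)) × (-0.8 - 0)/(1 - 0) = -0.032000

P(-0.8) = 20×L_0(-0.8) + 22×L_1(-0.8) + 5×L_2(-0.8) + (-4)×L_3(-0.8)
P(-0.8) = 19.256000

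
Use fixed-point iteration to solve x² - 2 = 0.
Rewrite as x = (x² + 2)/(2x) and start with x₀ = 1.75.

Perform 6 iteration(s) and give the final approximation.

Equation: x² - 2 = 0
Fixed-point form: x = (x² + 2)/(2x)
x₀ = 1.75

x_1 = g(1.750000) = 1.446429
x_2 = g(1.446429) = 1.414572
x_3 = g(1.414572) = 1.414214
x_4 = g(1.414214) = 1.414214
x_5 = g(1.414214) = 1.414214
x_6 = g(1.414214) = 1.414214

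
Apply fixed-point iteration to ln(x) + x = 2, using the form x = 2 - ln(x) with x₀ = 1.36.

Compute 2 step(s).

Equation: ln(x) + x = 2
Fixed-point form: x = 2 - ln(x)
x₀ = 1.36

x_1 = g(1.360000) = 1.692515
x_2 = g(1.692515) = 1.473784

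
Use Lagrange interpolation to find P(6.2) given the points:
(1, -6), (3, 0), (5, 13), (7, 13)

Lagrange interpolation formula:
P(x) = Σ yᵢ × Lᵢ(x)
where Lᵢ(x) = Π_{j≠i} (x - xⱼ)/(xᵢ - xⱼ)

L_0(6.2) = (6.2 - 3)/(1 - 3) × (6.2 - 5)/(1 - 5) × (6.2 - 7)/(1 - 7) = 0.064000
L_1(6.2) = (6.2 - 1)/(3 - 1) × (6.2 - 5)/(3 - 5) × (6.2 - 7)/(3 - 7) = -0.312000
L_2(6.2) = (6.2 - 1)/(5 - 1) × (6.2 - 3)/(5 - 3) × (6.2 - 7)/(5 - 7) = 0.832000
L_3(6.2) = (6.2 - 1)/(7 - 1) × (6.2 - 3)/(7 - 3) × (6.2 - 5)/(7 - 5) = 0.416000

P(6.2) = (-6)×L_0(6.2) + 0×L_1(6.2) + 13×L_2(6.2) + 13×L_3(6.2)
P(6.2) = 15.840000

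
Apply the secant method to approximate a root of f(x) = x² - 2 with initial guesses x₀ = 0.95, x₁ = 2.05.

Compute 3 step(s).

f(x) = x² - 2
x₀ = 0.95, x₁ = 2.05

Secant formula: x_{n+1} = x_n - f(x_n)(x_n - x_{n-1})/(f(x_n) - f(x_{n-1}))

Iteration 1:
  f(0.950000) = -1.097500
  f(2.050000) = 2.202500
  x_2 = 2.050000 - 2.202500×(2.050000 - 0.950000)/(2.202500 - (-1.097500))
       = 1.315833
Iteration 2:
  f(2.050000) = 2.202500
  f(1.315833) = -0.268583
  x_3 = 1.315833 - (-0.268583)×(1.315833 - 2.050000)/(-0.268583 - 2.202500)
       = 1.395630
Iteration 3:
  f(1.315833) = -0.268583
  f(1.395630) = -0.052217
  x_4 = 1.395630 - (-0.052217)×(1.395630 - 1.315833)/(-0.052217 - (-0.268583))
       = 1.414888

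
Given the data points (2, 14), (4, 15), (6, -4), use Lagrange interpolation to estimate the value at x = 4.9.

Lagrange interpolation formula:
P(x) = Σ yᵢ × Lᵢ(x)
where Lᵢ(x) = Π_{j≠i} (x - xⱼ)/(xᵢ - xⱼ)

L_0(4.9) = (4.9 - 4)/(2 - 4) × (4.9 - 6)/(2 - 6) = -0.123750
L_1(4.9) = (4.9 - 2)/(4 - 2) × (4.9 - 6)/(4 - 6) = 0.797500
L_2(4.9) = (4.9 - 2)/(6 - 2) × (4.9 - 4)/(6 - 4) = 0.326250

P(4.9) = 14×L_0(4.9) + 15×L_1(4.9) + (-4)×L_2(4.9)
P(4.9) = 8.925000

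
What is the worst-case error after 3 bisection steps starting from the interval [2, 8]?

Bisection error bound: |error| ≤ (b-a)/2^n
|error| ≤ (8 - 2)/2^3 = 6/2^3
|error| ≤ 0.7500000000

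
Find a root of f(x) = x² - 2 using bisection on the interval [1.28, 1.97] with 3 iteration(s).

f(x) = x² - 2
Initial interval: [1.28, 1.97]

Iteration 1:
  c_1 = (1.280000 + 1.970000)/2 = 1.625000
  f(c_1) = f(1.625000) = 0.640625
  f(a) × f(c) < 0, new interval: [1.280000, 1.625000]
Iteration 2:
  c_2 = (1.280000 + 1.625000)/2 = 1.452500
  f(c_2) = f(1.452500) = 0.109756
  f(a) × f(c) < 0, new interval: [1.280000, 1.452500]
Iteration 3:
  c_3 = (1.280000 + 1.452500)/2 = 1.366250
  f(c_3) = f(1.366250) = -0.133361
  f(a) × f(c) ≥ 0, new interval: [1.366250, 1.452500]

After 3 iteration(s), the approximation is c_3 = 1.366250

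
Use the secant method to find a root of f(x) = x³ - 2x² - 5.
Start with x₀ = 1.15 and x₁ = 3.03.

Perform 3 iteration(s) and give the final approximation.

f(x) = x³ - 2x² - 5
x₀ = 1.15, x₁ = 3.03

Secant formula: x_{n+1} = x_n - f(x_n)(x_n - x_{n-1})/(f(x_n) - f(x_{n-1}))

Iteration 1:
  f(1.150000) = -6.124125
  f(3.030000) = 4.456327
  x_2 = 3.030000 - 4.456327×(3.030000 - 1.150000)/(4.456327 - (-6.124125))
       = 2.238172
Iteration 2:
  f(3.030000) = 4.456327
  f(2.238172) = -3.806896
  x_3 = 2.238172 - (-3.806896)×(2.238172 - 3.030000)/(-3.806896 - 4.456327)
       = 2.602970
Iteration 3:
  f(2.238172) = -3.806896
  f(2.602970) = -0.914604
  x_4 = 2.602970 - (-0.914604)×(2.602970 - 2.238172)/(-0.914604 - (-3.806896))
       = 2.718327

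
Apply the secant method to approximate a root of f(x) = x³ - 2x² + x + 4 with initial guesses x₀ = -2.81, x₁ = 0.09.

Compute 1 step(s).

f(x) = x³ - 2x² + x + 4
x₀ = -2.81, x₁ = 0.09

Secant formula: x_{n+1} = x_n - f(x_n)(x_n - x_{n-1})/(f(x_n) - f(x_{n-1}))

Iteration 1:
  f(-2.810000) = -36.790241
  f(0.090000) = 4.074529
  x_2 = 0.090000 - 4.074529×(0.090000 - (-2.810000))/(4.074529 - (-36.790241))
       = -0.199152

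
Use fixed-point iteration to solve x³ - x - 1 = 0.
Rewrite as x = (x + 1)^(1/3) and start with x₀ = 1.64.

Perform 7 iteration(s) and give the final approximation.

Equation: x³ - x - 1 = 0
Fixed-point form: x = (x + 1)^(1/3)
x₀ = 1.64

x_1 = g(1.640000) = 1.382085
x_2 = g(1.382085) = 1.335526
x_3 = g(1.335526) = 1.326768
x_4 = g(1.326768) = 1.325107
x_5 = g(1.325107) = 1.324792
x_6 = g(1.324792) = 1.324732
x_7 = g(1.324732) = 1.324721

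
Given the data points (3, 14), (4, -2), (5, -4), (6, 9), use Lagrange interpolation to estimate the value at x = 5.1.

Lagrange interpolation formula:
P(x) = Σ yᵢ × Lᵢ(x)
where Lᵢ(x) = Π_{j≠i} (x - xⱼ)/(xᵢ - xⱼ)

L_0(5.1) = (5.1 - 4)/(3 - 4) × (5.1 - 5)/(3 - 5) × (5.1 - 6)/(3 - 6) = 0.016500
L_1(5.1) = (5.1 - 3)/(4 - 3) × (5.1 - 5)/(4 - 5) × (5.1 - 6)/(4 - 6) = -0.094500
L_2(5.1) = (5.1 - 3)/(5 - 3) × (5.1 - 4)/(5 - 4) × (5.1 - 6)/(5 - 6) = 1.039500
L_3(5.1) = (5.1 - 3)/(6 - 3) × (5.1 - 4)/(6 - 4) × (5.1 - 5)/(6 - 5) = 0.038500

P(5.1) = 14×L_0(5.1) + (-2)×L_1(5.1) + (-4)×L_2(5.1) + 9×L_3(5.1)
P(5.1) = -3.391500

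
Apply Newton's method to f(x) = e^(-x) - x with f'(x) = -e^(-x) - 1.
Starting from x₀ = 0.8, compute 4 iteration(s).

f(x) = e^(-x) - x
f'(x) = -e^(-x) - 1
x₀ = 0.8

Newton-Raphson formula: x_{n+1} = x_n - f(x_n)/f'(x_n)

Iteration 1:
  f(0.800000) = -0.350671
  f'(0.800000) = -1.449329
  x_1 = 0.800000 - (-0.350671)/(-1.449329) = 0.558046
Iteration 2:
  f(0.558046) = 0.014280
  f'(0.558046) = -1.572326
  x_2 = 0.558046 - 0.014280/(-1.572326) = 0.567128
Iteration 3:
  f(0.567128) = 0.000024
  f'(0.567128) = -1.567152
  x_3 = 0.567128 - 0.000024/(-1.567152) = 0.567143
Iteration 4:
  f(0.567143) = 0.000000
  f'(0.567143) = -1.567143
  x_4 = 0.567143 - 0.000000/(-1.567143) = 0.567143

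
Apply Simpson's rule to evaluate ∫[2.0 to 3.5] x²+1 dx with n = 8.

f(x) = x²+1
a = 2.0, b = 3.5, n = 8
h = (b - a)/n = 0.187500

Simpson's rule: (h/3)[f(x₀) + 4f(x₁) + 2f(x₂) + ... + f(xₙ)]

x_0 = 2.0000, f(x_0) = 5.000000, coefficient = 1
x_1 = 2.1875, f(x_1) = 5.785156, coefficient = 4
x_2 = 2.3750, f(x_2) = 6.640625, coefficient = 2
x_3 = 2.5625, f(x_3) = 7.566406, coefficient = 4
x_4 = 2.7500, f(x_4) = 8.562500, coefficient = 2
x_5 = 2.9375, f(x_5) = 9.628906, coefficient = 4
x_6 = 3.1250, f(x_6) = 10.765625, coefficient = 2
x_7 = 3.3125, f(x_7) = 11.972656, coefficient = 4
x_8 = 3.5000, f(x_8) = 13.250000, coefficient = 1

I ≈ (0.187500/3) × 210.000000 = 13.125000
Exact value: 13.125000
Error: 0.000000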